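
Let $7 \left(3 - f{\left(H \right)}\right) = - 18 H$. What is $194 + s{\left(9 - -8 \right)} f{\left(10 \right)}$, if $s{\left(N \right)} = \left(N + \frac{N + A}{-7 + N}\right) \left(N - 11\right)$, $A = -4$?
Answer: $\frac{117139}{35} \approx 3346.8$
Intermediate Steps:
$f{\left(H \right)} = 3 + \frac{18 H}{7}$ ($f{\left(H \right)} = 3 - \frac{\left(-18\right) H}{7} = 3 + \frac{18 H}{7}$)
$s{\left(N \right)} = \left(-11 + N\right) \left(N + \frac{-4 + N}{-7 + N}\right)$ ($s{\left(N \right)} = \left(N + \frac{N - 4}{-7 + N}\right) \left(N - 11\right) = \left(N + \frac{-4 + N}{-7 + N}\right) \left(-11 + N\right) = \left(-11 + N\right) \left(N + \frac{-4 + N}{-7 + N}\right)$)
$194 + s{\left(9 - -8 \right)} f{\left(10 \right)} = 194 + \frac{44 + \left(9 - -8\right)^{3} - 17 \left(9 - -8\right)^{2} + 62 \left(9 - -8\right)}{-7 + \left(9 - -8\right)} \left(3 + \frac{18}{7} \cdot 10\right) = 194 + \frac{44 + \left(9 + 8\right)^{3} - 17 \left(9 + 8\right)^{2} + 62 \left(9 + 8\right)}{-7 + \left(9 + 8\right)} \left(3 + \frac{180}{7}\right) = 194 + \frac{44 + 17^{3} - 17 \cdot 17^{2} + 62 \cdot 17}{-7 + 17} \cdot \frac{201}{7} = 194 + \frac{44 + 4913 - 4913 + 1054}{10} \cdot \frac{201}{7} = 194 + \frac{1}{10} \cdot 1098 \cdot \frac{201}{7} = 194 + \frac{549}{5} \cdot \frac{201}{7} = 194 + \frac{110349}{35} = \frac{117139}{35}$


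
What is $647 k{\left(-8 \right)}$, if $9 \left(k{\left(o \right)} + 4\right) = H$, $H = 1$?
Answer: $- \frac{22645}{9} \approx -2516.1$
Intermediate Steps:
$k{\left(o \right)} = - \frac{35}{9}$ ($k{\left(o \right)} = -4 + \frac{1}{9} \cdot 1 = -4 + \frac{1}{9} = - \frac{35}{9}$)
$647 k{\left(-8 \right)} = 647 \left(- \frac{35}{9}\right) = - \frac{22645}{9}$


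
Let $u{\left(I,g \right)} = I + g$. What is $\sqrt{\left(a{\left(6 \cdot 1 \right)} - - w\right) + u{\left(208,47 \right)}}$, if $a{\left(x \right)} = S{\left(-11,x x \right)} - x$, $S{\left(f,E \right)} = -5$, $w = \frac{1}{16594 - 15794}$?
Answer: $\frac{69 \sqrt{82}}{40} \approx 15.621$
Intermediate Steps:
$w = \frac{1}{800} \approx 0.00125$
$a{\left(x \right)} = -5 - x$
$\sqrt{\left(a{\left(6 \cdot 1 \right)} - - w\right) + u{\left(208,47 \right)}} = \sqrt{\left(\left(-5 - 6 \cdot 1\right) - \left(-1\right) \frac{1}{800}\right) + \left(208 + 47\right)} = \sqrt{\left(\left(-5 - 6\right) - - \frac{1}{800}\right) + 255} = \sqrt{\left(\left(-5 - 6\right) + \frac{1}{800}\right) + 255} = \sqrt{\left(-11 + \frac{1}{800}\right) + 255} = \sqrt{- \frac{8799}{800} + 255} = \sqrt{\frac{195201}{800}} = \frac{69 \sqrt{82}}{40}$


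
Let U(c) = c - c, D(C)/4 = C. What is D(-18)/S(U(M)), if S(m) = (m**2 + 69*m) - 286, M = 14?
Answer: 36/143 ≈ 0.25175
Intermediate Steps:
D(C) = 4*C
U(c) = 0
S(m) = -286 + m**2 + 69*m
D(-18)/S(U(M)) = (4*(-18))/(-286 + 0**2 + 69*0) = -72/(-286 + 0 + 0) = -72/(-286) = -72*(-1/286) = 36/143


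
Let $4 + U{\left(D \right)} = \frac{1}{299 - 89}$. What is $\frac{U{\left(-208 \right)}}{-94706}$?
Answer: $\frac{839}{19888260} \approx 4.2186 \cdot 10^{-5}$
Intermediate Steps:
$U{\left(D \right)} = - \frac{839}{210}$ ($U{\left(D \right)} = -4 + \frac{1}{299 - 89} = -4 + \frac{1}{210} = - \frac{839}{210}$)
$\frac{U{\left(-208 \right)}}{-94706} = - \frac{839}{210 \left(-94706\right)} = \left(- \frac{839}{210}\right) \left(- \frac{1}{94706}\right) = \frac{839}{19888260}$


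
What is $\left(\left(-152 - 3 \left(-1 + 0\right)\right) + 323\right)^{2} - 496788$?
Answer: $-466512$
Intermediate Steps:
$\left(\left(-152 - 3 \left(-1 + 0\right)\right) + 323\right)^{2} - 496788 = \left(\left(-152 - 3 \left(-1\right)\right) + 323\right)^{2} - 496788 = \left(\left(-152 - -3\right) + 323\right)^{2} - 496788 = \left(\left(-152 + 3\right) + 323\right)^{2} - 496788 = \left(-149 + 323\right)^{2} - 496788 = 174^{2} - 496788 = 30276 - 496788 = -466512$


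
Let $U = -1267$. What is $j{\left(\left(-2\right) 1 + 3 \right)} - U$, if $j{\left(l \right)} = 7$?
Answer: $1274$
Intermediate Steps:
$j{\left(\left(-2\right) 1 + 3 \right)} - U = 7 - -1267 = 7 + 1267 = 1274$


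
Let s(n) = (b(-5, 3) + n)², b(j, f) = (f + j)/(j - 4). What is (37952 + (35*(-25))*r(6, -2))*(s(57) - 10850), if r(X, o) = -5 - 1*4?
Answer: -28120592875/81 ≈ -3.4717e+8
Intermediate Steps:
r(X, o) = -9 (r(X, o) = -5 - 4 = -9)
b(j, f) = (f + j)/(-4 + j)
s(n) = (2/9 + n)² (s(n) = ((3 - 5)/(-4 - 5) + n)² = (-2/(-9) + n)² = (-⅑*(-2) + n)² = (2/9 + n)²)
(37952 + (35*(-25))*r(6, -2))*(s(57) - 10850) = (37952 + (35*(-25))*(-9))*((2 + 9*57)²/81 - 10850) = (37952 - 875*(-9))*((2 + 513)²/81 - 10850) = (37952 + 7875)*((1/81)*515² - 10850) = 45827*((1/81)*265225 - 10850) = 45827*(265225/81 - 10850) = 45827*(-613625/81) = -28120592875/81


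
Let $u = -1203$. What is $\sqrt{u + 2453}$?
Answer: $25 \sqrt{2} \approx 35.355$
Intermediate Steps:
$\sqrt{u + 2453} = \sqrt{-1203 + 2453} = \sqrt{1250} = 25 \sqrt{2}$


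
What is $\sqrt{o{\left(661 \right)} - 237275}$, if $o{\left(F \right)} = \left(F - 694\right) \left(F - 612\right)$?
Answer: $2 i \sqrt{59723} \approx 488.77 i$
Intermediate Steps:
$o{\left(F \right)} = \left(-694 + F\right) \left(-612 + F\right)$
$\sqrt{o{\left(661 \right)} - 237275} = \sqrt{\left(424728 + 661^{2} - 863266\right) - 237275} = \sqrt{\left(424728 + 436921 - 863266\right) - 237275} = \sqrt{-1617 - 237275} = \sqrt{-238892} = 2 i \sqrt{59723}$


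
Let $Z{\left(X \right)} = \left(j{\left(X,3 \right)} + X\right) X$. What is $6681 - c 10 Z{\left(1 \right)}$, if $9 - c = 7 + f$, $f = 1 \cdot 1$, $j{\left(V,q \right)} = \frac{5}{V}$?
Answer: $6621$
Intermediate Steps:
$f = 1$
$Z{\left(X \right)} = X \left(X + \frac{5}{X}\right)$ ($Z{\left(X \right)} = \left(\frac{5}{X} + X\right) X = \left(X + \frac{5}{X}\right) X = X \left(X + \frac{5}{X}\right)$)
$c = 1$ ($c = 9 - \left(7 + 1\right) = 9 - 8 = 1$)
$6681 - c 10 Z{\left(1 \right)} = 6681 - 1 \cdot 10 \left(5 + 1^{2}\right) = 6681 - 10 \left(5 + 1\right) = 6681 - 10 \cdot 6 = 6681 - 60 = 6621$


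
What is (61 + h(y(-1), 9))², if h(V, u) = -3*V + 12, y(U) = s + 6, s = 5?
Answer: 1600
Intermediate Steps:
y(U) = 11 (y(U) = 5 + 6 = 11)
h(V, u) = 12 - 3*V
(61 + h(y(-1), 9))² = (61 + (12 - 3*11))² = (61 + (12 - 33))² = (61 - 21)² = 40² = 1600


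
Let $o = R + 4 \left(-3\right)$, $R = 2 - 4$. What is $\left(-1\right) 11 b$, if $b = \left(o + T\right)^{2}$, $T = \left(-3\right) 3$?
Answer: $-5819$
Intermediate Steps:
$R = -2$ ($R = 2 - 4 = -2$)
$T = -9$
$o = -14$ ($o = -2 + 4 \left(-3\right) = -2 - 12 = -14$)
$b = 529$ ($b = \left(-14 - 9\right)^{2} = \left(-23\right)^{2} = 529$)
$\left(-1\right) 11 b = \left(-1\right) 11 \cdot 529 = \left(-11\right) 529 = -5819$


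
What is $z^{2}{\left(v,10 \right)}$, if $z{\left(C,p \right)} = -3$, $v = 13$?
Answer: $9$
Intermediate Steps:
$z^{2}{\left(v,10 \right)} = \left(-3\right)^{2} = 9$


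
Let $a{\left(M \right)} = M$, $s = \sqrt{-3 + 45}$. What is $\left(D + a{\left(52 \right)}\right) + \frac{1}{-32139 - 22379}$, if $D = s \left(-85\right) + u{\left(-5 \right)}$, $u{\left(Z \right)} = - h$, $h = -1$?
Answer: $\frac{2889453}{54518} - 85 \sqrt{42} \approx -497.86$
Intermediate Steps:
$s = \sqrt{42} \approx 6.4807$
$u{\left(Z \right)} = 1$ ($u{\left(Z \right)} = \left(-1\right) \left(-1\right) = 1$)
$D = 1 - 85 \sqrt{42}$ ($D = \sqrt{42} \left(-85\right) + 1 = - 85 \sqrt{42} + 1 = 1 - 85 \sqrt{42} \approx -549.86$)
$\left(D + a{\left(52 \right)}\right) + \frac{1}{-32139 - 22379} = \left(\left(1 - 85 \sqrt{42}\right) + 52\right) + \frac{1}{-32139 - 22379} = \left(53 - 85 \sqrt{42}\right) + \frac{1}{-54518} = \left(53 - 85 \sqrt{42}\right) - \frac{1}{54518} = \frac{2889453}{54518} - 85 \sqrt{42}$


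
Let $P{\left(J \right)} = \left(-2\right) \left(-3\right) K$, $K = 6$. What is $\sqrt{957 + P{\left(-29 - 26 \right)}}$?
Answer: $\sqrt{993} \approx 31.512$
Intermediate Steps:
$P{\left(J \right)} = 36$ ($P{\left(J \right)} = \left(-2\right) \left(-3\right) 6 = 6 \cdot 6 = 36$)
$\sqrt{957 + P{\left(-29 - 26 \right)}} = \sqrt{957 + 36} = \sqrt{993}$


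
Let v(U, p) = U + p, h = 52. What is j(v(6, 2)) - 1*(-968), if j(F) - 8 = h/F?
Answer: 1965/2 ≈ 982.50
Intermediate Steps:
j(F) = 8 + 52/F
j(v(6, 2)) - 1*(-968) = (8 + 52/(6 + 2)) - 1*(-968) = (8 + 52/8) + 968 = (8 + 52*(⅛)) + 968 = (8 + 13/2) + 968 = 29/2 + 968 = 1965/2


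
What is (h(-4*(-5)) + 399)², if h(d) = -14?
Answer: 148225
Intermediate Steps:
(h(-4*(-5)) + 399)² = (-14 + 399)² = 385² = 148225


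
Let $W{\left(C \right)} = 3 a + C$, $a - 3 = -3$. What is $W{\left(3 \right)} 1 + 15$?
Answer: $18$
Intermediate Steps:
$a = 0$ ($a = 3 - 3 = 0$)
$W{\left(C \right)} = C$ ($W{\left(C \right)} = 3 \cdot 0 + C = 0 + C = C$)
$W{\left(3 \right)} 1 + 15 = 3 \cdot 1 + 15 = 3 + 15 = 18$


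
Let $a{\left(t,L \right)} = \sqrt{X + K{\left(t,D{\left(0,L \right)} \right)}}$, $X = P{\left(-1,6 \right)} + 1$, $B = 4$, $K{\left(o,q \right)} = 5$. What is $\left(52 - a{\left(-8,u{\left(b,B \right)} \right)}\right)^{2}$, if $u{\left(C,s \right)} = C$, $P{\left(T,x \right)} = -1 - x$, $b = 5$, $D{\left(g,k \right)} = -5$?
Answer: $\left(52 - i\right)^{2} \approx 2703.0 - 104.0 i$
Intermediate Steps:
$X = -6$ ($X = \left(-1 - 6\right) + 1 = -7 + 1 = -6$)
$a{\left(t,L \right)} = i$ ($a{\left(t,L \right)} = \sqrt{-6 + 5} = \sqrt{-1} = i$)
$\left(52 - a{\left(-8,u{\left(b,B \right)} \right)}\right)^{2} = \left(52 - i\right)^{2}$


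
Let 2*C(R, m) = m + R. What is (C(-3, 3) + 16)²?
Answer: 256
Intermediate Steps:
C(R, m) = R/2 + m/2 (C(R, m) = (m + R)/2 = (R + m)/2 = R/2 + m/2)
(C(-3, 3) + 16)² = (((½)*(-3) + (½)*3) + 16)² = ((-3/2 + 3/2) + 16)² = (0 + 16)² = 16² = 256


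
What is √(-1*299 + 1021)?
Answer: 19*√2 ≈ 26.870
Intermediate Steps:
√(-1*299 + 1021) = √(-299 + 1021) = √722 = 19*√2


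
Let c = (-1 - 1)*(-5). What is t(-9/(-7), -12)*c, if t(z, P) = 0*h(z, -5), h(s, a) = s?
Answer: 0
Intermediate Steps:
t(z, P) = 0 (t(z, P) = 0*z = 0)
c = 10 (c = -2*(-5) = 10)
t(-9/(-7), -12)*c = 0*10 = 0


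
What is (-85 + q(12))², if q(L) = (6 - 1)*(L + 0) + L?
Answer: 169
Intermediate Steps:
q(L) = 6*L (q(L) = 5*L + L = 6*L)
(-85 + q(12))² = (-85 + 6*12)² = (-85 + 72)² = (-13)² = 169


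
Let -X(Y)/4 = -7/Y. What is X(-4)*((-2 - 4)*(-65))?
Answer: -2730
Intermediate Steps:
X(Y) = 28/Y (X(Y) = -(-28)/Y = 28/Y)
X(-4)*((-2 - 4)*(-65)) = (28/(-4))*((-2 - 4)*(-65)) = (28*(-¼))*(-6*(-65)) = -7*390 = -2730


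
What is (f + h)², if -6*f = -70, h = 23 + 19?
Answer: 25921/9 ≈ 2880.1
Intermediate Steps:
h = 42
f = 35/3 (f = -⅙*(-70) = 35/3 ≈ 11.667)
(f + h)² = (35/3 + 42)² = (161/3)² = 25921/9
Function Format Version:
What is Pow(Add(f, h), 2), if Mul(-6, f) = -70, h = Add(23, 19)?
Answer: Rational(25921, 9) ≈ 2880.1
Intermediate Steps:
h = 42
f = Rational(35, 3) (f = Mul(Rational(-1, 6), -70) = Rational(35, 3) ≈ 11.667)
Pow(Add(f, h), 2) = Pow(Add(Rational(35, 3), 42), 2) = Pow(Rational(161, 3), 2) = Rational(25921, 9)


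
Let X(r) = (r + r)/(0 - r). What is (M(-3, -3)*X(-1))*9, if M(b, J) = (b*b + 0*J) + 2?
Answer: -198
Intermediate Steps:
X(r) = -2 (X(r) = (2*r)/((-r)) = (2*r)*(-1/r) = -2)
M(b, J) = 2 + b² (M(b, J) = (b² + 0) + 2 = b² + 2 = 2 + b²)
(M(-3, -3)*X(-1))*9 = ((2 + (-3)²)*(-2))*9 = ((2 + 9)*(-2))*9 = (11*(-2))*9 = -22*9 = -198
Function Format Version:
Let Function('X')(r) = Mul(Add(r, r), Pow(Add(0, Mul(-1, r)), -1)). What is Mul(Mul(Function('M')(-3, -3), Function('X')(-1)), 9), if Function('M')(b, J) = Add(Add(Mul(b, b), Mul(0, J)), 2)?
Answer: -198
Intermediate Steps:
Function('X')(r) = -2 (Function('X')(r) = Mul(Mul(2, r), Pow(Mul(-1, r), -1)) = Mul(Mul(2, r), Mul(-1, Pow(r, -1))) = -2)
Function('M')(b, J) = Add(2, Pow(b, 2)) (Function('M')(b, J) = Add(Add(Pow(b, 2), 0), 2) = Add(Pow(b, 2), 2) = Add(2, Pow(b, 2)))
Mul(Mul(Function('M')(-3, -3), Function('X')(-1)), 9) = Mul(Mul(Add(2, Pow(-3, 2)), -2), 9) = Mul(Mul(Add(2, 9), -2), 9) = Mul(Mul(11, -2), 9) = Mul(-22, 9) = -198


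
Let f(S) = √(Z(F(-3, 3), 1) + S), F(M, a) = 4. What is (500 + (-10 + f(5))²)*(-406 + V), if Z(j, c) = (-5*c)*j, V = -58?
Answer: -271440 + 9280*I*√15 ≈ -2.7144e+5 + 35941.0*I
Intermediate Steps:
Z(j, c) = -5*c*j
f(S) = √(-20 + S) (f(S) = √(-5*1*4 + S) = √(-20 + S))
(500 + (-10 + f(5))²)*(-406 + V) = (500 + (-10 + √(-20 + 5))²)*(-406 - 58) = (500 + (-10 + √(-15))²)*(-464) = (500 + (-10 + I*√15)²)*(-464) = -232000 - 464*(-10 + I*√15)²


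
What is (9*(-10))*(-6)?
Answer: 540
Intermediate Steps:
(9*(-10))*(-6) = -90*(-6) = 540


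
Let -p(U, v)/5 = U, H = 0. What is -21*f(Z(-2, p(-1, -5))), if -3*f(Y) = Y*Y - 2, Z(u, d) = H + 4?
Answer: 98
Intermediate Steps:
p(U, v) = -5*U
Z(u, d) = 4 (Z(u, d) = 0 + 4 = 4)
f(Y) = ⅔ - Y²/3 (f(Y) = -(Y*Y - 2)/3 = -(Y² - 2)/3 = -(-2 + Y²)/3 = ⅔ - Y²/3)
-21*f(Z(-2, p(-1, -5))) = -21*(⅔ - ⅓*4²) = -21*(⅔ - ⅓*16) = -21*(⅔ - 16/3) = -21*(-14/3) = 98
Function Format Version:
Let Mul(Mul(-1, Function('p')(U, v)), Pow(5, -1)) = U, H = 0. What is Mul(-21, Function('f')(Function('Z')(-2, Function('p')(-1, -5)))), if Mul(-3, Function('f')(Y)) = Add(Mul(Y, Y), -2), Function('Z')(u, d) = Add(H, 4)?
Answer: 98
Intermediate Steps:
Function('p')(U, v) = Mul(-5, U)
Function('Z')(u, d) = 4 (Function('Z')(u, d) = Add(0, 4) = 4)
Function('f')(Y) = Add(Rational(2, 3), Mul(Rational(-1, 3), Pow(Y, 2))) (Function('f')(Y) = Mul(Rational(-1, 3), Add(Mul(Y, Y), -2)) = Mul(Rational(-1, 3), Add(Pow(Y, 2), -2)) = Mul(Rational(-1, 3), Add(-2, Pow(Y, 2))) = Add(Rational(2, 3), Mul(Rational(-1, 3), Pow(Y, 2))))
Mul(-21, Function('f')(Function('Z')(-2, Function('p')(-1, -5)))) = Mul(-21, Add(Rational(2, 3), Mul(Rational(-1, 3), Pow(4, 2)))) = Mul(-21, Add(Rational(2, 3), Mul(Rational(-1, 3), 16))) = Mul(-21, Add(Rational(2, 3), Rational(-16, 3))) = Mul(-21, Rational(-14, 3)) = 98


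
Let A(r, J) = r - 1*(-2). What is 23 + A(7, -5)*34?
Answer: 329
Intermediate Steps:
A(r, J) = 2 + r (A(r, J) = r + 2 = 2 + r)
23 + A(7, -5)*34 = 23 + (2 + 7)*34 = 23 + 9*34 = 23 + 306 = 329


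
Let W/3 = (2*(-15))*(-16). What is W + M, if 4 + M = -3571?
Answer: -2135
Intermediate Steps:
M = -3575 (M = -4 - 3571 = -3575)
W = 1440 (W = 3*((2*(-15))*(-16)) = 3*(-30*(-16)) = 3*480 = 1440)
W + M = 1440 - 3575 = -2135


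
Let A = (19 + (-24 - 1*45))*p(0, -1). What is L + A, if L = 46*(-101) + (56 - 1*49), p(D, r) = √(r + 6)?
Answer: -4639 - 50*√5 ≈ -4750.8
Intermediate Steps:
p(D, r) = √(6 + r)
L = -4639 (L = -4646 + (56 - 49) = -4646 + 7 = -4639)
A = -50*√5 (A = (19 + (-24 - 1*45))*√(6 - 1) = (19 + (-24 - 45))*√5 = (19 - 69)*√5 = -50*√5 ≈ -111.80)
L + A = -4639 - 50*√5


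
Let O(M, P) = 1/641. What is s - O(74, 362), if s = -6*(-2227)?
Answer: 8565041/641 ≈ 13362.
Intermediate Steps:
O(M, P) = 1/641
s = 13362
s - O(74, 362) = 13362 - 1*1/641 = 13362 - 1/641 = 8565041/641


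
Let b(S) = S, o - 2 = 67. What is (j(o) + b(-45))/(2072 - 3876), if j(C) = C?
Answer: -6/451 ≈ -0.013304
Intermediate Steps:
o = 69 (o = 2 + 67 = 69)
(j(o) + b(-45))/(2072 - 3876) = (69 - 45)/(2072 - 3876) = 24/(-1804) = 24*(-1/1804) = -6/451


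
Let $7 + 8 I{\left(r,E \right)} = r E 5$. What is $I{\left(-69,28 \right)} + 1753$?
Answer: $\frac{4357}{8} \approx 544.63$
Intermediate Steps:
$I{\left(r,E \right)} = - \frac{7}{8} + \frac{5 E r}{8}$ ($I{\left(r,E \right)} = - \frac{7}{8} + \frac{r E 5}{8} = - \frac{7}{8} + \frac{E r 5}{8} = - \frac{7}{8} + \frac{5 E r}{8}$)
$I{\left(-69,28 \right)} + 1753 = \left(- \frac{7}{8} + \frac{5}{8} \cdot 28 \left(-69\right)\right) + 1753 = \left(- \frac{7}{8} - \frac{2415}{2}\right) + 1753 = - \frac{9667}{8} + 1753 = \frac{4357}{8}$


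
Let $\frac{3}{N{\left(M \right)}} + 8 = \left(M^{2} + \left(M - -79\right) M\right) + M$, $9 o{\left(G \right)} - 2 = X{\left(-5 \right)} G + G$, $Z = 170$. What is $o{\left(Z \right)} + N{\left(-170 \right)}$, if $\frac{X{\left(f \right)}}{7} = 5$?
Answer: $\frac{270543451}{397728} \approx 680.22$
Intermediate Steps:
$X{\left(f \right)} = 35$ ($X{\left(f \right)} = 7 \cdot 5 = 35$)
$o{\left(G \right)} = \frac{2}{9} + 4 G$ ($o{\left(G \right)} = \frac{2}{9} + \frac{35 G + G}{9} = \frac{2}{9} + \frac{36 G}{9} = \frac{2}{9} + 4 G$)
$N{\left(M \right)} = \frac{3}{-8 + M + M^{2} + M \left(79 + M\right)}$ ($N{\left(M \right)} = \frac{3}{-8 + \left(\left(M^{2} + \left(M - -79\right) M\right) + M\right)} = \frac{3}{-8 + \left(\left(M^{2} + \left(M + 79\right) M\right) + M\right)} = \frac{3}{-8 + \left(\left(M^{2} + \left(79 + M\right) M\right) + M\right)} = \frac{3}{-8 + \left(\left(M^{2} + M \left(79 + M\right)\right) + M\right)} = \frac{3}{-8 + \left(M + M^{2} + M \left(79 + M\right)\right)} = \frac{3}{-8 + M + M^{2} + M \left(79 + M\right)}$)
$o{\left(Z \right)} + N{\left(-170 \right)} = \left(\frac{2}{9} + 4 \cdot 170\right) + \frac{3}{2 \left(-4 + \left(-170\right)^{2} + 40 \left(-170\right)\right)} = \left(\frac{2}{9} + 680\right) + \frac{3}{2 \left(-4 + 28900 - 6800\right)} = \frac{6122}{9} + \frac{3}{2 \cdot 22096} = \frac{6122}{9} + \frac{3}{2} \cdot \frac{1}{22096} = \frac{6122}{9} + \frac{3}{44192} = \frac{270543451}{397728}$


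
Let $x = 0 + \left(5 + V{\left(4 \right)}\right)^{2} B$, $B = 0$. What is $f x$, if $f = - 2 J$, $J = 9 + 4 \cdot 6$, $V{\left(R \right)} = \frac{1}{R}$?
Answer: $0$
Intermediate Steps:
$J = 33$ ($J = 9 + 24 = 33$)
$x = 0$ ($x = 0 + \left(5 + \frac{1}{4}\right)^{2} \cdot 0 = 0 + \left(\frac{21}{4}\right)^{2} \cdot 0 = 0 + \frac{441}{16} \cdot 0 = 0 + 0 = 0$)
$f = -66$ ($f = \left(-2\right) 33 = -66$)
$f x = \left(-66\right) 0 = 0$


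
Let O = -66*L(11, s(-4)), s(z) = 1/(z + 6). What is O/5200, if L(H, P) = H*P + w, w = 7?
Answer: -33/208 ≈ -0.15865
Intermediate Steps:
s(z) = 1/(6 + z)
L(H, P) = 7 + H*P (L(H, P) = H*P + 7 = 7 + H*P)
O = -825 (O = -66*(7 + 11/(6 - 4)) = -66*(7 + 11/2) = -66*25/2 = -825)
O/5200 = -825/5200 = -825*1/5200 = -33/208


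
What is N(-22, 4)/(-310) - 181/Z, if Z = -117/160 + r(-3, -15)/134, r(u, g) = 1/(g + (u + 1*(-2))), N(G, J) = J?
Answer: 9701094/39215 ≈ 247.38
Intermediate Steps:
r(u, g) = 1/(-2 + g + u) (r(u, g) = 1/(g + (u - 2)) = 1/(g + (-2 + u)) = 1/(-2 + g + u))
Z = -7843/10720 (Z = -117/160 + 1/(-2 - 15 - 3*134) = -117*1/160 + (1/134)/(-20) = -117/160 - 1/20*1/134 = -117/160 - 1/2680 = -7843/10720 ≈ -0.73162)
N(-22, 4)/(-310) - 181/Z = 4/(-310) - 181/(-7843/10720) = 4*(-1/310) - 181*(-10720/7843) = -2/155 + 1940320/7843 = 9701094/39215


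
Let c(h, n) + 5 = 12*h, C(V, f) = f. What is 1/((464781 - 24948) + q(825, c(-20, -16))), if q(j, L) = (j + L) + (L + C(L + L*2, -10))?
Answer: 1/440158 ≈ 2.2719e-6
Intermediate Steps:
c(h, n) = -5 + 12*h
q(j, L) = -10 + j + 2*L (q(j, L) = (j + L) + (L - 10) = (L + j) + (-10 + L) = -10 + j + 2*L)
1/((464781 - 24948) + q(825, c(-20, -16))) = 1/((464781 - 24948) + (-10 + 825 + 2*(-5 + 12*(-20)))) = 1/(439833 + (-10 + 825 + 2*(-5 - 240))) = 1/(439833 + (-10 + 825 + 2*(-245))) = 1/(439833 + (-10 + 825 - 490)) = 1/(439833 + 325) = 1/440158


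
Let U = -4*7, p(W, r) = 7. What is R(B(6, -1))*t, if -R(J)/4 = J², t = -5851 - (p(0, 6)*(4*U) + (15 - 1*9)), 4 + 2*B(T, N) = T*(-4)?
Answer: 3977232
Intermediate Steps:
B(T, N) = -2 - 2*T (B(T, N) = -2 + (T*(-4))/2 = -2 + (-4*T)/2 = -2 - 2*T)
U = -28
t = -5073 (t = -5851 - (7*(4*(-28)) + (15 - 1*9)) = -5851 - (7*(-112) + (15 - 9)) = -5851 - (-784 + 6) = -5851 - 1*(-778) = -5851 + 778 = -5073)
R(J) = -4*J²
R(B(6, -1))*t = -4*(-2 - 2*6)²*(-5073) = -4*(-2 - 12)²*(-5073) = -4*(-14)²*(-5073) = -4*196*(-5073) = -784*(-5073) = 3977232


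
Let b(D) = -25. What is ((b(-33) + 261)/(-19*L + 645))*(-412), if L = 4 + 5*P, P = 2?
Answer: -97232/379 ≈ -256.55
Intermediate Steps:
L = 14 (L = 4 + 5*2 = 4 + 10 = 14)
((b(-33) + 261)/(-19*L + 645))*(-412) = ((-25 + 261)/(-19*14 + 645))*(-412) = (236/(-266 + 645))*(-412) = (236/379)*(-412) = -97232/379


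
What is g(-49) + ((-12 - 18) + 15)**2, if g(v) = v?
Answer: 176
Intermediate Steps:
g(-49) + ((-12 - 18) + 15)**2 = -49 + ((-12 - 18) + 15)**2 = -49 + (-30 + 15)**2 = -49 + (-15)**2 = -49 + 225 = 176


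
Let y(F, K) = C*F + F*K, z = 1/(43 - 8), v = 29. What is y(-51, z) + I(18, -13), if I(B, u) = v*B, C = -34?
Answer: 78909/35 ≈ 2254.5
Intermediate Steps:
z = 1/35 ≈ 0.028571
I(B, u) = 29*B
y(F, K) = -34*F + F*K
y(-51, z) + I(18, -13) = -51*(-34 + 1/35) + 29*18 = -51*(-1189/35) + 522 = 60639/35 + 522 = 78909/35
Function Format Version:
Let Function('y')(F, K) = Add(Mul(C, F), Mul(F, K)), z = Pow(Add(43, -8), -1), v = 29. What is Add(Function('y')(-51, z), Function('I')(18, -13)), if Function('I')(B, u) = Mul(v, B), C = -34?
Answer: Rational(78909, 35) ≈ 2254.5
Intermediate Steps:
z = Rational(1, 35) (z = Pow(35, -1) = Rational(1, 35) ≈ 0.028571)
Function('I')(B, u) = Mul(29, B)
Function('y')(F, K) = Add(Mul(-34, F), Mul(F, K))
Add(Function('y')(-51, z), Function('I')(18, -13)) = Add(Mul(-51, Add(-34, Rational(1, 35))), Mul(29, 18)) = Add(Mul(-51, Rational(-1189, 35)), 522) = Add(Rational(60639, 35), 522) = Rational(78909, 35)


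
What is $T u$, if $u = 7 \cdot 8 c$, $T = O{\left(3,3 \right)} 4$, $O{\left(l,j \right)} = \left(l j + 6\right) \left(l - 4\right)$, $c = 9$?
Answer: $-30240$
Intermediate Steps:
$O{\left(l,j \right)} = \left(-4 + l\right) \left(6 + j l\right)$ ($O{\left(l,j \right)} = \left(j l + 6\right) \left(-4 + l\right) = \left(6 + j l\right) \left(-4 + l\right) = \left(-4 + l\right) \left(6 + j l\right)$)
$T = -60$ ($T = \left(-24 + 6 \cdot 3 + 3 \cdot 3^{2} - 12 \cdot 3\right) 4 = \left(-24 + 18 + 3 \cdot 9 - 36\right) 4 = \left(-24 + 18 + 27 - 36\right) 4 = \left(-15\right) 4 = -60$)
$u = 504$ ($u = 7 \cdot 8 \cdot 9 = 56 \cdot 9 = 504$)
$T u = \left(-60\right) 504 = -30240$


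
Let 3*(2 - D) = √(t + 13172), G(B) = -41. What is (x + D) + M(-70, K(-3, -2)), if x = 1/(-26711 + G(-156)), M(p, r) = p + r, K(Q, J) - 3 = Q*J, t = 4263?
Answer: -1578369/26752 - √17435/3 ≈ -103.01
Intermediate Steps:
K(Q, J) = 3 + J*Q (K(Q, J) = 3 + Q*J = 3 + J*Q)
D = 2 - √17435/3 (D = 2 - √(4263 + 13172)/3 = 2 - √17435/3 ≈ -42.014)
x = -1/26752 (x = 1/(-26711 - 41) = 1/(-26752) = -1/26752 ≈ -3.7380e-5)
(x + D) + M(-70, K(-3, -2)) = (-1/26752 + (2 - √17435/3)) + (-70 + (3 - 2*(-3))) = (53503/26752 - √17435/3) + (-70 + (3 + 6)) = (53503/26752 - √17435/3) + (-70 + 9) = (53503/26752 - √17435/3) - 61 = -1578369/26752 - √17435/3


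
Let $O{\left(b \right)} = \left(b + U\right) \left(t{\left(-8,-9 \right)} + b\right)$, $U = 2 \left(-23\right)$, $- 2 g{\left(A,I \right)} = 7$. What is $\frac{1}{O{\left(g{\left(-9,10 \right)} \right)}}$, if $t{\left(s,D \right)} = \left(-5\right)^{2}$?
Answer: $- \frac{4}{4257} \approx -0.00093963$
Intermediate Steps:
$t{\left(s,D \right)} = 25$
$g{\left(A,I \right)} = - \frac{7}{2}$ ($g{\left(A,I \right)} = \left(- \frac{1}{2}\right) 7 = - \frac{7}{2}$)
$U = -46$
$O{\left(b \right)} = \left(-46 + b\right) \left(25 + b\right)$ ($O{\left(b \right)} = \left(b - 46\right) \left(25 + b\right) = \left(-46 + b\right) \left(25 + b\right)$)
$\frac{1}{O{\left(g{\left(-9,10 \right)} \right)}} = \frac{1}{-1150 + \left(- \frac{7}{2}\right)^{2} - - \frac{147}{2}} = \frac{1}{-1150 + \frac{49}{4} + \frac{147}{2}} = \frac{1}{- \frac{4257}{4}} = - \frac{4}{4257}$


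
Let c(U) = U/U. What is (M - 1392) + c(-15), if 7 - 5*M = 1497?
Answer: -1689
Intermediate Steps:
M = -298 (M = 7/5 - 1/5*1497 = 7/5 - 1497/5 = -298)
c(U) = 1
(M - 1392) + c(-15) = (-298 - 1392) + 1 = -1690 + 1 = -1689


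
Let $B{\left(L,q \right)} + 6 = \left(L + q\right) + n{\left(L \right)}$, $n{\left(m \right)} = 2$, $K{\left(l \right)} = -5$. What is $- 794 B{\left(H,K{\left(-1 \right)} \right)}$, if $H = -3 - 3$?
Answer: $11910$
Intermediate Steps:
$H = -6$ ($H = -3 - 3 = -6$)
$B{\left(L,q \right)} = -4 + L + q$ ($B{\left(L,q \right)} = -6 + \left(\left(L + q\right) + 2\right) = -6 + \left(2 + L + q\right) = -4 + L + q$)
$- 794 B{\left(H,K{\left(-1 \right)} \right)} = - 794 \left(-4 - 6 - 5\right) = \left(-794\right) \left(-15\right) = 11910$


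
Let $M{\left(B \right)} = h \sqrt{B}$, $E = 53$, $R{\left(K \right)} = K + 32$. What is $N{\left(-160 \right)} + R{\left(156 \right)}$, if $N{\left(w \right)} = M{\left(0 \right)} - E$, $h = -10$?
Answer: $135$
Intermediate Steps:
$R{\left(K \right)} = 32 + K$
$M{\left(B \right)} = - 10 \sqrt{B}$
$N{\left(w \right)} = -53$ ($N{\left(w \right)} = - 10 \sqrt{0} - 53 = \left(-10\right) 0 - 53 = 0 - 53 = -53$)
$N{\left(-160 \right)} + R{\left(156 \right)} = -53 + \left(32 + 156\right) = -53 + 188 = 135$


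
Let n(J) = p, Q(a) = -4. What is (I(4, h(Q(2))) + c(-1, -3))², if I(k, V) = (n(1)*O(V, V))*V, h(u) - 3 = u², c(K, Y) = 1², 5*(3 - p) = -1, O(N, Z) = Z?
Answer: 33419961/25 ≈ 1.3368e+6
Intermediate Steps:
p = 16/5 (p = 3 - ⅕*(-1) = 3 + ⅕ = 16/5 ≈ 3.2000)
c(K, Y) = 1
n(J) = 16/5
h(u) = 3 + u²
I(k, V) = 16*V²/5 (I(k, V) = (16*V/5)*V = 16*V²/5)
(I(4, h(Q(2))) + c(-1, -3))² = (16*(3 + (-4)²)²/5 + 1)² = (16*(3 + 16)²/5 + 1)² = ((16/5)*19² + 1)² = ((16/5)*361 + 1)² = (5776/5 + 1)² = (5781/5)² = 33419961/25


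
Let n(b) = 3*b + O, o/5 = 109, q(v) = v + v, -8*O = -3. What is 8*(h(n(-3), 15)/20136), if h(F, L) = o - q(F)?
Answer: 2249/10068 ≈ 0.22338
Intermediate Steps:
O = 3/8 (O = -⅛*(-3) = 3/8 ≈ 0.37500)
q(v) = 2*v
o = 545 (o = 5*109 = 545)
n(b) = 3/8 + 3*b (n(b) = 3*b + 3/8 = 3/8 + 3*b)
h(F, L) = 545 - 2*F
8*(h(n(-3), 15)/20136) = 8*((545 - 2*(3/8 + 3*(-3)))/20136) = 8*((545 - 2*(3/8 - 9))*(1/20136)) = 8*((545 - 2*(-69/8))*(1/20136)) = 8*((545 + 69/4)*(1/20136)) = 8*((2249/4)*(1/20136)) = 8*(2249/80544) = 2249/10068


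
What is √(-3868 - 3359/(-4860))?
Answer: I*√281926815/270 ≈ 62.188*I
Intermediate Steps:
√(-3868 - 3359/(-4860)) = √(-3868 - 3359*(-1/4860)) = √(-3868 + 3359/4860) = √(-18795121/4860) = I*√281926815/270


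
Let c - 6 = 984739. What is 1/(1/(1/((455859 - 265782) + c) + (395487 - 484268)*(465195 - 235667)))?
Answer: -23940200072284495/1174822 ≈ -2.0378e+10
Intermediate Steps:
c = 984745 (c = 6 + 984739 = 984745)
1/(1/(1/((455859 - 265782) + c) + (395487 - 484268)*(465195 - 235667))) = 1/(1/(1/((455859 - 265782) + 984745) + (395487 - 484268)*(465195 - 235667))) = 1/(1/(1/(190077 + 984745) - 88781*229528)) = 1/(1/(1/1174822 - 20377725368)) = 1/(1/(-23940200072284495/1174822)) = 1/(-1174822/23940200072284495) = -23940200072284495/1174822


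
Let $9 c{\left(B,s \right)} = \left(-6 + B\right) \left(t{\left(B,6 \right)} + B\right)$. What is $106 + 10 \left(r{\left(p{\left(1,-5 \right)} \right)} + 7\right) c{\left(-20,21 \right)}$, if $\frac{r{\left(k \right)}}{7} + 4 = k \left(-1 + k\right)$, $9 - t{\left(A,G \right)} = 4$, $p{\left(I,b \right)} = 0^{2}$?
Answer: $-8994$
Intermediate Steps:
$p{\left(I,b \right)} = 0$
$t{\left(A,G \right)} = 5$ ($t{\left(A,G \right)} = 9 - 4 = 5$)
$c{\left(B,s \right)} = \frac{\left(-6 + B\right) \left(5 + B\right)}{9}$
$r{\left(k \right)} = -28 + 7 k \left(-1 + k\right)$
$106 + 10 \left(r{\left(p{\left(1,-5 \right)} \right)} + 7\right) c{\left(-20,21 \right)} = 106 + 10 \left(\left(-28 - 0 + 7 \cdot 0^{2}\right) + 7\right) \left(- \frac{10}{3} - - \frac{20}{9} + \frac{\left(-20\right)^{2}}{9}\right) = 106 + 10 \left(\left(-28 + 0 + 7 \cdot 0\right) + 7\right) \left(- \frac{10}{3} + \frac{20}{9} + \frac{1}{9} \cdot 400\right) = 106 + 10 \left(\left(-28 + 0 + 0\right) + 7\right) \left(- \frac{10}{3} + \frac{20}{9} + \frac{400}{9}\right) = 106 + 10 \left(-28 + 7\right) \frac{130}{3} = 106 + 10 \left(-21\right) \frac{130}{3} = 106 - 9100 = -8994$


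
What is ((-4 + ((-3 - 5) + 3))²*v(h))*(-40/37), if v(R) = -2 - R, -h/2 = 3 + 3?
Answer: -32400/37 ≈ -875.68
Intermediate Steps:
h = -12 (h = -2*(3 + 3) = -2*6 = -12)
((-4 + ((-3 - 5) + 3))²*v(h))*(-40/37) = ((-4 + ((-3 - 5) + 3))²*(-2 - 1*(-12)))*(-40/37) = ((-4 + (-8 + 3))²*(-2 + 12))*(-40*1/37) = ((-4 - 5)²*10)*(-40/37) = ((-9)²*10)*(-40/37) = (81*10)*(-40/37) = 810*(-40/37) = -32400/37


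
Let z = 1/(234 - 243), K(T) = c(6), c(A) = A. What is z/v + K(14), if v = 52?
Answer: 2807/468 ≈ 5.9979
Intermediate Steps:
K(T) = 6
z = -⅑ (z = 1/(-9) = -⅑ ≈ -0.11111)
z/v + K(14) = -⅑/52 + 6 = -⅑*1/52 + 6 = -1/468 + 6 = 2807/468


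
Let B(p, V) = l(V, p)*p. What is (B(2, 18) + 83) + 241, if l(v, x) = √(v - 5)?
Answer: 324 + 2*√13 ≈ 331.21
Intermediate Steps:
l(v, x) = √(-5 + v)
B(p, V) = p*√(-5 + V) (B(p, V) = √(-5 + V)*p = p*√(-5 + V))
(B(2, 18) + 83) + 241 = (2*√(-5 + 18) + 83) + 241 = (2*√13 + 83) + 241 = (83 + 2*√13) + 241 = 324 + 2*√13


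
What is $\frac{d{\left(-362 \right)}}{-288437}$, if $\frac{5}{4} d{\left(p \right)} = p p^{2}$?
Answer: $\frac{189751712}{1442185} \approx 131.57$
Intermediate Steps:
$d{\left(p \right)} = \frac{4 p^{3}}{5}$ ($d{\left(p \right)} = \frac{4 p p^{2}}{5} = \frac{4 p^{3}}{5}$)
$\frac{d{\left(-362 \right)}}{-288437} = \frac{\frac{4}{5} \left(-362\right)^{3}}{-288437} = \frac{4}{5} \left(-47437928\right) \left(- \frac{1}{288437}\right) = \left(- \frac{189751712}{5}\right) \left(- \frac{1}{288437}\right) = \frac{189751712}{1442185}$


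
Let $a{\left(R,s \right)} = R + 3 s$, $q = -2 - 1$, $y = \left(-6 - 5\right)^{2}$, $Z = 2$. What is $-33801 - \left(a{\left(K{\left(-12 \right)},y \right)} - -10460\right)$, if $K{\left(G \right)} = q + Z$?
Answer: $-44623$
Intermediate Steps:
$y = 121$ ($y = \left(-11\right)^{2} = 121$)
$q = -3$
$K{\left(G \right)} = -1$ ($K{\left(G \right)} = -3 + 2 = -1$)
$-33801 - \left(a{\left(K{\left(-12 \right)},y \right)} - -10460\right) = -33801 - \left(\left(-1 + 3 \cdot 121\right) - -10460\right) = -33801 - \left(\left(-1 + 363\right) + 10460\right) = -33801 - \left(362 + 10460\right) = -33801 - 10822 = -44623$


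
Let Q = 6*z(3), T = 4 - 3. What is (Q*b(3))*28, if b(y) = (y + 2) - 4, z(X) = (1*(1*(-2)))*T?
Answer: -336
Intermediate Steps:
T = 1
z(X) = -2 (z(X) = (1*(1*(-2)))*1 = (1*(-2))*1 = -2*1 = -2)
b(y) = -2 + y (b(y) = (2 + y) - 4 = -2 + y)
Q = -12 (Q = 6*(-2) = -12)
(Q*b(3))*28 = -12*(-2 + 3)*28 = -12*1*28 = -12*28 = -336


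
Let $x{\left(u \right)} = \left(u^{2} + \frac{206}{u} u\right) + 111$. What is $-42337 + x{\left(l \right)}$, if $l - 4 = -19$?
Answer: $-41795$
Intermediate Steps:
$l = -15$ ($l = 4 - 19 = -15$)
$x{\left(u \right)} = 317 + u^{2}$ ($x{\left(u \right)} = \left(u^{2} + 206\right) + 111 = \left(206 + u^{2}\right) + 111 = 317 + u^{2}$)
$-42337 + x{\left(l \right)} = -42337 + \left(317 + \left(-15\right)^{2}\right) = -42337 + \left(317 + 225\right) = -42337 + 542 = -41795$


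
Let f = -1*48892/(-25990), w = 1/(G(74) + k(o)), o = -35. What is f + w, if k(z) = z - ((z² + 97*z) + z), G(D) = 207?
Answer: 58121137/30889115 ≈ 1.8816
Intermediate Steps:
k(z) = -z² - 97*z (k(z) = z - (z² + 98*z) = z + (-z² - 98*z) = -z² - 97*z)
w = 1/2377 (w = 1/(207 - 1*(-35)*(97 - 35)) = 1/(207 - 1*(-35)*62) = 1/(207 + 2170) = 1/2377 ≈ 0.00042070)
f = 24446/12995 (f = -48892*(-1/25990) = 24446/12995 ≈ 1.8812)
f + w = 24446/12995 + 1/2377 = 58121137/30889115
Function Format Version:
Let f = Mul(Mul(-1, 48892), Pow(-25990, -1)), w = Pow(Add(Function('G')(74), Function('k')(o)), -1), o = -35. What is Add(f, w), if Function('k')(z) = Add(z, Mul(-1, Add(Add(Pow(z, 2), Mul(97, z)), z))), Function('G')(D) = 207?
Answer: Rational(58121137, 30889115) ≈ 1.8816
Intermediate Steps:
Function('k')(z) = Add(Mul(-1, Pow(z, 2)), Mul(-97, z)) (Function('k')(z) = Add(z, Mul(-1, Add(Pow(z, 2), Mul(98, z)))) = Add(z, Add(Mul(-1, Pow(z, 2)), Mul(-98, z))) = Add(Mul(-1, Pow(z, 2)), Mul(-97, z)))
w = Rational(1, 2377) (w = Pow(Add(207, Mul(-1, -35, Add(97, -35))), -1) = Pow(Add(207, Mul(-1, -35, 62)), -1) = Pow(Add(207, 2170), -1) = Pow(2377, -1) = Rational(1, 2377) ≈ 0.00042070)
f = Rational(24446, 12995) (f = Mul(-48892, Rational(-1, 25990)) = Rational(24446, 12995) ≈ 1.8812)
Add(f, w) = Add(Rational(24446, 12995), Rational(1, 2377)) = Rational(58121137, 30889115)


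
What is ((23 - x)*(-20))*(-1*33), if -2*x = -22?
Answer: 7920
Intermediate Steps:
x = 11 (x = -½*(-22) = 11)
((23 - x)*(-20))*(-1*33) = ((23 - 1*11)*(-20))*(-1*33) = ((23 - 11)*(-20))*(-33) = (12*(-20))*(-33) = -240*(-33) = 7920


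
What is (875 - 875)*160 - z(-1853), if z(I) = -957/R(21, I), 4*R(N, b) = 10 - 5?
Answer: 3828/5 ≈ 765.60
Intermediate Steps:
R(N, b) = 5/4 (R(N, b) = (10 - 5)/4 = (1/4)*5 = 5/4)
z(I) = -3828/5 (z(I) = -957/5/4 = -957*4/5 = -3828/5)
(875 - 875)*160 - z(-1853) = (875 - 875)*160 - 1*(-3828/5) = 0*160 + 3828/5 = 0 + 3828/5 = 3828/5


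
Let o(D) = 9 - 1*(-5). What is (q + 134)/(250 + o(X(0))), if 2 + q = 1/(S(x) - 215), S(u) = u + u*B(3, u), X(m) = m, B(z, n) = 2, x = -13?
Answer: 33527/67056 ≈ 0.49999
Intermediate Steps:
S(u) = 3*u (S(u) = u + u*2 = u + 2*u = 3*u)
o(D) = 14 (o(D) = 9 + 5 = 14)
q = -509/254 (q = -2 + 1/(3*(-13) - 215) = -2 + 1/(-39 - 215) = -2 + 1/(-254) = -2 - 1/254 = -509/254 ≈ -2.0039)
(q + 134)/(250 + o(X(0))) = (-509/254 + 134)/(250 + 14) = (33527/254)/264 = (33527/254)*(1/264) = 33527/67056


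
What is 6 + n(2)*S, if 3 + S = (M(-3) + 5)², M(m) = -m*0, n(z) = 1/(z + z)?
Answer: 23/2 ≈ 11.500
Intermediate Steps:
n(z) = 1/(2*z)
M(m) = 0
S = 22 (S = -3 + (0 + 5)² = -3 + 5² = -3 + 25 = 22)
6 + n(2)*S = 6 + ((½)/2)*22 = 6 + ((½)*(½))*22 = 6 + (¼)*22 = 6 + 11/2 = 23/2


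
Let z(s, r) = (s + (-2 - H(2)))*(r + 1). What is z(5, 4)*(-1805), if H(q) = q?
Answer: -9025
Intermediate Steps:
z(s, r) = (1 + r)*(-4 + s) (z(s, r) = (s + (-2 - 1*2))*(r + 1) = (s + (-2 - 2))*(1 + r) = (s - 4)*(1 + r) = (-4 + s)*(1 + r) = (1 + r)*(-4 + s))
z(5, 4)*(-1805) = (-4 + 5 - 4*4 + 4*5)*(-1805) = (-4 + 5 - 16 + 20)*(-1805) = 5*(-1805) = -9025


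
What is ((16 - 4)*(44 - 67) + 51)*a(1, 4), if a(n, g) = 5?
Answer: -1125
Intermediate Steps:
((16 - 4)*(44 - 67) + 51)*a(1, 4) = ((16 - 4)*(44 - 67) + 51)*5 = (12*(-23) + 51)*5 = (-276 + 51)*5 = -225*5 = -1125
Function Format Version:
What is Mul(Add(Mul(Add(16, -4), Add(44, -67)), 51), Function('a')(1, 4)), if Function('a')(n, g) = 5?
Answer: -1125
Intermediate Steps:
Mul(Add(Mul(Add(16, -4), Add(44, -67)), 51), Function('a')(1, 4)) = Mul(Add(Mul(Add(16, -4), Add(44, -67)), 51), 5) = Mul(Add(Mul(12, -23), 51), 5) = Mul(Add(-276, 51), 5) = Mul(-225, 5) = -1125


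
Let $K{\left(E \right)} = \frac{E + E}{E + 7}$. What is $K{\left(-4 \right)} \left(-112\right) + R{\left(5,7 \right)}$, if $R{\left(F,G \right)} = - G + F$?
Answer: $\frac{890}{3} \approx 296.67$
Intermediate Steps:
$K{\left(E \right)} = \frac{2 E}{7 + E}$
$R{\left(F,G \right)} = F - G$
$K{\left(-4 \right)} \left(-112\right) + R{\left(5,7 \right)} = 2 \left(-4\right) \frac{1}{7 - 4} \left(-112\right) + \left(5 - 7\right) = 2 \left(-4\right) \frac{1}{3} \left(-112\right) + \left(5 - 7\right) = 2 \left(-4\right) \frac{1}{3} \left(-112\right) - 2 = \left(- \frac{8}{3}\right) \left(-112\right) - 2 = \frac{896}{3} - 2 = \frac{890}{3}$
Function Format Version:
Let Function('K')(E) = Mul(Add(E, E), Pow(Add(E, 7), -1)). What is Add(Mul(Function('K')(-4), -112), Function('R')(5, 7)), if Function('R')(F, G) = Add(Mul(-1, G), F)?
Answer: Rational(890, 3) ≈ 296.67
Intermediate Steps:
Function('K')(E) = Mul(2, E, Pow(Add(7, E), -1)) (Function('K')(E) = Mul(Mul(2, E), Pow(Add(7, E), -1)) = Mul(2, E, Pow(Add(7, E), -1)))
Function('R')(F, G) = Add(F, Mul(-1, G))
Add(Mul(Function('K')(-4), -112), Function('R')(5, 7)) = Add(Mul(Mul(2, -4, Pow(Add(7, -4), -1)), -112), Add(5, Mul(-1, 7))) = Add(Mul(Mul(2, -4, Pow(3, -1)), -112), Add(5, -7)) = Add(Mul(Mul(2, -4, Rational(1, 3)), -112), -2) = Add(Mul(Rational(-8, 3), -112), -2) = Add(Rational(896, 3), -2) = Rational(890, 3)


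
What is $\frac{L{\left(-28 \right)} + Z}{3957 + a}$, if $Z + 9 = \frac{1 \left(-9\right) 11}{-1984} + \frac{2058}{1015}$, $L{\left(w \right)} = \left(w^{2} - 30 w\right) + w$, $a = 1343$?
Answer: $\frac{457145811}{1524704000} \approx 0.29983$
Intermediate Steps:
$L{\left(w \right)} = w^{2} - 29 w$
$Z = - \frac{1991469}{287680}$ ($Z = -9 + \left(\frac{1 \left(-9\right) 11}{-1984} + \frac{2058}{1015}\right) = -9 + \left(\left(-9\right) 11 \left(- \frac{1}{1984}\right) + 2058 \cdot \frac{1}{1015}\right) = -9 + \left(\left(-99\right) \left(- \frac{1}{1984}\right) + \frac{294}{145}\right) = -9 + \left(\frac{99}{1984} + \frac{294}{145}\right) = -9 + \frac{597651}{287680} = - \frac{1991469}{287680} \approx -6.9225$)
$\frac{L{\left(-28 \right)} + Z}{3957 + a} = \frac{- 28 \left(-29 - 28\right) - \frac{1991469}{287680}}{3957 + 1343} = \frac{\left(-28\right) \left(-57\right) - \frac{1991469}{287680}}{5300} = \left(1596 - \frac{1991469}{287680}\right) \frac{1}{5300} = \frac{457145811}{287680} \cdot \frac{1}{5300} = \frac{457145811}{1524704000}$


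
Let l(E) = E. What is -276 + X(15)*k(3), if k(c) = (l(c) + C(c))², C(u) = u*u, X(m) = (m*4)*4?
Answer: 34284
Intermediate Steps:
X(m) = 16*m (X(m) = (4*m)*4 = 16*m)
C(u) = u²
k(c) = (c + c²)²
-276 + X(15)*k(3) = -276 + (16*15)*(3²*(1 + 3)²) = -276 + 240*(9*4²) = -276 + 240*(9*16) = -276 + 240*144 = -276 + 34560 = 34284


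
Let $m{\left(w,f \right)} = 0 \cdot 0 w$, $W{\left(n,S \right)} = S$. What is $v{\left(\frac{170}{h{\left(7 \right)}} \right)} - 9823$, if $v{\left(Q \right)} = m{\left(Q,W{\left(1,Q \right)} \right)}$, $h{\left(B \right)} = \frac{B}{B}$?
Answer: $-9823$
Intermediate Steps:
$m{\left(w,f \right)} = 0$ ($m{\left(w,f \right)} = 0 w = 0$)
$h{\left(B \right)} = 1$
$v{\left(Q \right)} = 0$
$v{\left(\frac{170}{h{\left(7 \right)}} \right)} - 9823 = 0 - 9823 = -9823$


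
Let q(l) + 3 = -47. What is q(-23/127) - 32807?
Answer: -32857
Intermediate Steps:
q(l) = -50 (q(l) = -3 - 47 = -50)
q(-23/127) - 32807 = -50 - 32807 = -32857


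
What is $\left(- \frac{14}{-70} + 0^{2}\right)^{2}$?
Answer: $\frac{1}{25} \approx 0.04$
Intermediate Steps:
$\left(- \frac{14}{-70} + 0^{2}\right)^{2} = \left(\left(-14\right) \left(- \frac{1}{70}\right) + 0\right)^{2} = \left(\frac{1}{5} + 0\right)^{2} = \left(\frac{1}{5}\right)^{2} = \frac{1}{25}$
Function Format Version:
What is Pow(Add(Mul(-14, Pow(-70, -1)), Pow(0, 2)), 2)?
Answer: Rational(1, 25) ≈ 0.040000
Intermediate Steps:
Pow(Add(Mul(-14, Pow(-70, -1)), Pow(0, 2)), 2) = Pow(Add(Mul(-14, Rational(-1, 70)), 0), 2) = Pow(Add(Rational(1, 5), 0), 2) = Pow(Rational(1, 5), 2) = Rational(1, 25)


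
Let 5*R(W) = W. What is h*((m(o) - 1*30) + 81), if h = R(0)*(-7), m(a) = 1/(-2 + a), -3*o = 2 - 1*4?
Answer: 0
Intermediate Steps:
R(W) = W/5
o = ⅔ (o = -(2 - 1*4)/3 = -(2 - 4)/3 = -⅓*(-2) = ⅔ ≈ 0.66667)
h = 0 (h = ((⅕)*0)*(-7) = 0*(-7) = 0)
h*((m(o) - 1*30) + 81) = 0*((1/(-2 + ⅔) - 1*30) + 81) = 0*((1/(-4/3) - 30) + 81) = 0*((-¾ - 30) + 81) = 0*(-123/4 + 81) = 0*(201/4) = 0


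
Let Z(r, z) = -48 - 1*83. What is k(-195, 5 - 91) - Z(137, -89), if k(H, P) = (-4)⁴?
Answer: 387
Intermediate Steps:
k(H, P) = 256
Z(r, z) = -131 (Z(r, z) = -48 - 83 = -131)
k(-195, 5 - 91) - Z(137, -89) = 256 - 1*(-131) = 256 + 131 = 387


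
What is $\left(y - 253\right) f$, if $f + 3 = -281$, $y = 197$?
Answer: $15904$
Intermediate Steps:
$f = -284$ ($f = -3 - 281 = -284$)
$\left(y - 253\right) f = \left(197 - 253\right) \left(-284\right) = \left(-56\right) \left(-284\right) = 15904$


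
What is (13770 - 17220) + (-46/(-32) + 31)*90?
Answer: -4245/8 ≈ -530.63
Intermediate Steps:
(13770 - 17220) + (-46/(-32) + 31)*90 = -3450 + (-46*(-1/32) + 31)*90 = -3450 + (23/16 + 31)*90 = -3450 + (519/16)*90 = -3450 + 23355/8 = -4245/8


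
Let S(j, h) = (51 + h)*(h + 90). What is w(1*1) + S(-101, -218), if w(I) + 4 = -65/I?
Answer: 21307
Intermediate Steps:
S(j, h) = (51 + h)*(90 + h)
w(I) = -4 - 65/I
w(1*1) + S(-101, -218) = (-4 - 65/1) + (4590 + (-218)² + 141*(-218)) = (-4 - 65/1) + (4590 + 47524 - 30738) = (-4 - 65*1) + 21376 = (-4 - 65) + 21376 = -69 + 21376 = 21307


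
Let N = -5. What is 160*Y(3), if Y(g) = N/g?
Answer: -800/3 ≈ -266.67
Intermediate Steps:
Y(g) = -5/g
160*Y(3) = 160*(-5/3) = -800/3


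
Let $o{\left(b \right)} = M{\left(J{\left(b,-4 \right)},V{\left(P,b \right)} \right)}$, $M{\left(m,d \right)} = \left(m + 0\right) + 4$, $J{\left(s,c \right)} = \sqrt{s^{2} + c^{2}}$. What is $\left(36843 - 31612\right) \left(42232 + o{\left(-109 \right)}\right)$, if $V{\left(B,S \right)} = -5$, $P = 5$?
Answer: $220936516 + 5231 \sqrt{11897} \approx 2.2151 \cdot 10^{8}$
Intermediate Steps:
$J{\left(s,c \right)} = \sqrt{c^{2} + s^{2}}$
$M{\left(m,d \right)} = 4 + m$ ($M{\left(m,d \right)} = m + 4 = 4 + m$)
$o{\left(b \right)} = 4 + \sqrt{16 + b^{2}}$ ($o{\left(b \right)} = 4 + \sqrt{\left(-4\right)^{2} + b^{2}} = 4 + \sqrt{16 + b^{2}}$)
$\left(36843 - 31612\right) \left(42232 + o{\left(-109 \right)}\right) = \left(36843 - 31612\right) \left(42232 + \left(4 + \sqrt{16 + \left(-109\right)^{2}}\right)\right) = 5231 \left(42232 + \left(4 + \sqrt{16 + 11881}\right)\right) = 5231 \left(42232 + \left(4 + \sqrt{11897}\right)\right) = 5231 \left(42236 + \sqrt{11897}\right) = 220936516 + 5231 \sqrt{11897}$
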